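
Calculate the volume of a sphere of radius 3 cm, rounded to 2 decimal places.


Shape: sphere
Radius r = 3 cm
Formula: V = (4/3) * pi * r^3
r^3 = 27
(4/3) * 27 = 36
V = 36 * pi
V = 113.1
113.1 cm^3


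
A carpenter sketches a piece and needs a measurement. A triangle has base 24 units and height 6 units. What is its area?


Shape: triangle
Base b = 24 units, Height h = 6 units
Formula: A = (1/2) * b * h
A = 0.5 * 24 * 6
A = 0.5 * 144
A = 72
72 units^2


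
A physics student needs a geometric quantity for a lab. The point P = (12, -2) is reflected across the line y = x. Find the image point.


Transformation: reflection
Original point: (12, -2)
Rule for reflection over y = x: (x, y) -> (y, x)
Apply: (12, -2) -> (-2, 12)
(-2, 12)


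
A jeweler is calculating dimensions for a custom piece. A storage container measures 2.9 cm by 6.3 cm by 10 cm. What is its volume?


Shape: rectangular prism
l = 2.9 cm, w = 6.3 cm, h = 10 cm
Formula: V = l * w * h
V = 2.9 * 6.3 * 10
V = 18.27 * 10
V = 182.7
182.7 cm^3


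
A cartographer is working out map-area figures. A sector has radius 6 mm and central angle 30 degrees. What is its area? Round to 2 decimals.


Shape: circular sector
Radius r = 6 mm, Angle = 30 degrees
Formula: A = (angle/360) * pi * r^2
r^2 = 36
Fraction of circle = 30/360
A = (30/360) * pi * 36
A = 3 * pi
A = 9.42
9.42 mm^2


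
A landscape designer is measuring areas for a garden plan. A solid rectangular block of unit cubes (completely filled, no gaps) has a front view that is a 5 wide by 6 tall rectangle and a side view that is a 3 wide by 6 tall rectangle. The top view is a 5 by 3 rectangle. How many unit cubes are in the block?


Orthographic views of a solid rectangular block:
Front view 5 x 6 -> length = 5, height = 6
Side view 3 x 6 -> width = 3, height = 6 (consistent)
Top view 5 x 3 -> confirms length = 5, width = 3
The block is 5 x 3 x 6.
Total unit cubes = 5 * 3 * 6 = 90
90 unit cubes


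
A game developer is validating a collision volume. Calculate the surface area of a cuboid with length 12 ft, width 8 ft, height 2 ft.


Shape: rectangular prism
l = 12 ft, w = 8 ft, h = 2 ft
Formula: SA = 2(lw + lh + wh)
lw = 96, lh = 24, wh = 16
lw + lh + wh = 136
SA = 2 * 136
SA = 272
272 ft^2


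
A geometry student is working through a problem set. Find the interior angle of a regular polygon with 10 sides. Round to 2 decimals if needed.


Shape: regular decagon (10 sides)
Formula: interior angle = (n - 2) * 180 / n
(n - 2) = 8
(n - 2) * 180 = 1440
angle = 1440 / 10
angle = 144
144 degrees


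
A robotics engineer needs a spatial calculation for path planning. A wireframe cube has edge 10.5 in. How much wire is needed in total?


Shape: cube
Side s = 10.5 in
A cube has 12 edges, all equal.
Formula: total edge length = 12 * s
Total = 12 * 10.5
Total = 126
126 in


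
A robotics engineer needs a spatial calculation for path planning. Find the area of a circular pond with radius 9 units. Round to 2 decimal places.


Shape: circle
Radius r = 9 units
Formula: A = pi * r^2
r^2 = 9^2 = 81
A = pi * 81
A = 254.47
254.47 units^2


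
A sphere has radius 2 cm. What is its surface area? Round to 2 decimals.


Shape: sphere
Radius r = 2 cm
Formula: SA = 4 * pi * r^2
r^2 = 4
SA = 4 * pi * 4
SA = 16 * pi
SA = 50.27
50.27 cm^2


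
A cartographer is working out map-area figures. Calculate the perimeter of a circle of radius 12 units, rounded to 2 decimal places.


Shape: circle
Radius r = 12 units
Formula: C = 2 * pi * r
C = 2 * pi * 12
C = 24 * pi
C = 75.4
75.4 units


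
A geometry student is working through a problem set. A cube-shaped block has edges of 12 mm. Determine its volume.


Shape: cube
Side s = 12 mm
Formula: V = s^3
V = 12 * 12 * 12
V = 144 * 12
V = 1728
1728 mm^3


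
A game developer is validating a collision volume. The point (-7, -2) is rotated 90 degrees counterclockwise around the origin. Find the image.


Transformation: rotation about the origin
Original point: (-7, -2)
Rule for 90 deg counterclockwise: (x, y) -> (-y, x)
Apply: (-7, -2) -> (2, -7)
(2, -7)


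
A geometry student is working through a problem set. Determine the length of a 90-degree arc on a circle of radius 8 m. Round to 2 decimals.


Shape: circular arc
Radius r = 8 m, Angle = 90 degrees
Formula: L = (angle/360) * 2 * pi * r
2 * pi * r = 16 * pi
L = (90/360) * 16 * pi
L = 4 * pi
L = 12.57
12.57 m


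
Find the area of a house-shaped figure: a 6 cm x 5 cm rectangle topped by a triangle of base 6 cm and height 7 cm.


Composite shape: rectangle + triangle
Rectangle area = 6 * 5 = 30
Triangle area = 0.5 * 6 * 7 = 21
Total = 30 + 21
Total = 51
51 cm^2


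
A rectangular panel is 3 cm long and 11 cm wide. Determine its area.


Shape: rectangle
Length l = 3 cm, Width w = 11 cm
Formula: A = l * w
A = 3 * 11
A = 33
33 cm^2


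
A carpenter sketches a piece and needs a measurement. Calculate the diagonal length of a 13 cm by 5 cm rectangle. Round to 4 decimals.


Shape: rectangle (diagonal via Pythagoras)
Sides: 13 cm and 5 cm
Formula: d = sqrt(l^2 + w^2)
l^2 = 169, w^2 = 25
l^2 + w^2 = 194
d = sqrt(194)
d = 13.9284
13.9284 cm


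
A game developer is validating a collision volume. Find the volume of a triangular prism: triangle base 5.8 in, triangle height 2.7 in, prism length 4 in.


Shape: triangular prism
Triangle base = 5.8 in, triangle height = 2.7 in, prism length L = 4 in
Formula: V = (1/2 * b * h_tri) * L
Cross-section area = 0.5 * 5.8 * 2.7 = 7.83
V = 7.83 * 4
V = 31.32
31.32 in^3


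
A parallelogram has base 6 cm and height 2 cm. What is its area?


Shape: parallelogram
Base b = 6 cm, Height h = 2 cm
Formula: A = b * h
A = 6 * 2
A = 12
12 cm^2


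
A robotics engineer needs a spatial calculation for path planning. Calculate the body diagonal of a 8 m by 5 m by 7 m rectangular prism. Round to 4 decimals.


Shape: rectangular box (space diagonal)
l = 8 m, w = 5 m, h = 7 m
Visualize: the diagonal of the base, then a right triangle with that diagonal and the height.
Formula: d = sqrt(l^2 + w^2 + h^2)
l^2 + w^2 + h^2 = 64 + 25 + 49 = 138
d = sqrt(138)
d = 11.7473
11.7473 m


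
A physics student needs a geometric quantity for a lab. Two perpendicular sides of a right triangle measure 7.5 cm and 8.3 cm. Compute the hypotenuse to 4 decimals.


Shape: right triangle
Legs a = 7.5 cm, b = 8.3 cm
Formula: c = sqrt(a^2 + b^2)
a^2 = 56.25, b^2 = 68.89
a^2 + b^2 = 125.14
c = sqrt(125.14)
c = 11.1866
11.1866 cm


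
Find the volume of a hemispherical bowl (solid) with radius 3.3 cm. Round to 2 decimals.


Shape: hemisphere (half of a sphere)
Radius r = 3.3 cm
Formula: V = (1/2) * (4/3) * pi * r^3 = (2/3) * pi * r^3
r^3 = 35.937
(2/3) * 35.937 = 23.958
V = 23.958 * pi
V = 75.27
75.27 cm^3


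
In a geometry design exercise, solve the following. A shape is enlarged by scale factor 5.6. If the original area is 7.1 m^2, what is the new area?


Linear scale factor k = 5.6
Original area = 7.1 m^2
Rule: under a linear scaling by k, areas scale by k^2.
k^2 = 5.6^2 = 31.36
New area = 7.1 * 31.36
New area = 222.656
222.656 m^2


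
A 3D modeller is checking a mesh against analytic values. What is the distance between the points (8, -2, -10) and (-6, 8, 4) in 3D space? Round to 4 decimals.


3D distance between two points
P1 = (8, -2, -10), P2 = (-6, 8, 4)
Formula: d = sqrt((x2-x1)^2 + (y2-y1)^2 + (z2-z1)^2)
dx = -6 - 8 = -14
dy = 8 - -2 = 10
dz = 4 - -10 = 14
dx^2 + dy^2 + dz^2 = 196 + 100 + 196 = 492
d = sqrt(492)
d = 22.1811
22.1811 units


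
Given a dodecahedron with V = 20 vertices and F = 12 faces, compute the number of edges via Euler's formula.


Polyhedron: dodecahedron
Euler's formula for convex polyhedra: V - E + F = 2
Given: V = 20 vertices and F = 12 faces
Solve for E:
E = V + F - 2 = 20 + 12 - 2 = 30
30 edges


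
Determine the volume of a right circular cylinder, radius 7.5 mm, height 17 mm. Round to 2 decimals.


Shape: cylinder
Radius r = 7.5 mm, Height h = 17 mm
Formula: V = pi * r^2 * h
r^2 = 56.25
V = pi * 56.25 * 17
V = 956.25 * pi
V = 3004.15
3004.15 mm^3


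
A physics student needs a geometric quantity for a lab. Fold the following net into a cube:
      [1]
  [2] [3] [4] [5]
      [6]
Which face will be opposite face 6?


Net: cross layout. Take square 3 as the base (bottom).
Fold the four squares in the horizontal row up around 3: 2 -> left, 4 -> right, 5 wraps to the top.
Fold 1 and 6 up from 3: 1 -> back, 6 -> front.
Opposite pairs are therefore: (1, 6), (2, 4), (3, 5).
Face 6 is opposite face 1.
face 1


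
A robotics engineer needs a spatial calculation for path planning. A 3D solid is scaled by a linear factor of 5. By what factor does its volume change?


Linear scale factor k = 5
Rule: under a linear scaling by k, volumes scale by k^3.
k^3 = 5 * 5 * 5
k^3 = 25 * 5
k^3 = 125
Volume scales by a factor of 125.
125 (dimensionless)


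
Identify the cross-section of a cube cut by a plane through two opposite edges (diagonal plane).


Solid: cube
Cutting plane: through two opposite edges (diagonal plane)
Visualize the intersection of the plane with the solid's surface.
The boundary of the cut region is a rectangle.
rectangle


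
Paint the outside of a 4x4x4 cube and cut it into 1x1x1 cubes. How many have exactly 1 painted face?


Large cube: 4 x 4 x 4, cut into unit cubes.
n = 4, so n - 2 = 2
Cubes with 1 painted face lie in the interior of each face.
A cube has 6 faces; each contributes (n - 2)^2 = 4 such cubes.
Count = 6 * 4 = 24
24 unit cubes


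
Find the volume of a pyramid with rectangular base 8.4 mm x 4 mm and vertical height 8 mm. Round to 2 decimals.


Shape: rectangular pyramid
Base: 8.4 mm x 4 mm, Height h = 8 mm
Formula: V = (1/3) * base_area * h
base_area = 8.4 * 4 = 33.6
base_area * h = 33.6 * 8 = 268.8
V = 268.8 / 3
V = 89.6
89.6 mm^3


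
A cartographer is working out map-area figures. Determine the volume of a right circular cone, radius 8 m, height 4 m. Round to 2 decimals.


Shape: cone
Radius r = 8 m, Height h = 4 m
Formula: V = (1/3) * pi * r^2 * h
r^2 = 64
pi * r^2 * h = pi * 64 * 4 = 256 * pi
V = 256 * pi / 3
V = 268.08
268.08 m^3


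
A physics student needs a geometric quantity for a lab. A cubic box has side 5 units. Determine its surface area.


Shape: cube
Side s = 5 units
A cube has 6 square faces.
Formula: SA = 6 * s^2
s^2 = 25
SA = 6 * 25
SA = 150
150 units^2


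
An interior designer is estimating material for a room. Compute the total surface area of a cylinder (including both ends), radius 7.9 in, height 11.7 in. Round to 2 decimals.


Shape: closed cylinder
Radius r = 7.9 in, Height h = 11.7 in
Formula: SA = 2*pi*r^2 + 2*pi*r*h = 2*pi*r*(r + h)
r + h = 19.6
2 * r * (r + h) = 2 * 7.9 * 19.6 = 309.68
SA = 309.68 * pi
SA = 972.89
972.89 in^2


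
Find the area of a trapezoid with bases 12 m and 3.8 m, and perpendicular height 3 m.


Shape: trapezoid
Parallel sides a = 12 m, b = 3.8 m; Height h = 3 m
Formula: A = (a + b) * h / 2
a + b = 12 + 3.8 = 15.8
A = 15.8 * 3 / 2
A = 47.4 / 2
A = 23.7
23.7 m^2


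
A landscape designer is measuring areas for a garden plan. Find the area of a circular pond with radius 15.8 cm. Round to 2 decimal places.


Shape: circle
Radius r = 15.8 cm
Formula: A = pi * r^2
r^2 = 15.8^2 = 249.64
A = pi * 249.64
A = 784.27
784.27 cm^2


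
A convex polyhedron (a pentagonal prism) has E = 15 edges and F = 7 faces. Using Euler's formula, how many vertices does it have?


Polyhedron: pentagonal prism
Euler's formula for convex polyhedra: V - E + F = 2
Given: E = 15 edges and F = 7 faces
Solve for V:
V = 2 + E - F = 2 + 15 - 7 = 10
10 vertices


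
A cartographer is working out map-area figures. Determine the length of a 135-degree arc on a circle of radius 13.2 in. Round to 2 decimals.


Shape: circular arc
Radius r = 13.2 in, Angle = 135 degrees
Formula: L = (angle/360) * 2 * pi * r
2 * pi * r = 26.4 * pi
L = (135/360) * 26.4 * pi
L = 9.9 * pi
L = 31.1
31.1 in


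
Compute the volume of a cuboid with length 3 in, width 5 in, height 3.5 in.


Shape: rectangular prism
l = 3 in, w = 5 in, h = 3.5 in
Formula: V = l * w * h
V = 3 * 5 * 3.5
V = 15 * 3.5
V = 52.5
52.5 in^3


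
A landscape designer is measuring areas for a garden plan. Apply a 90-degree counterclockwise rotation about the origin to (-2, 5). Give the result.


Transformation: rotation about the origin
Original point: (-2, 5)
Rule for 90 deg counterclockwise: (x, y) -> (-y, x)
Apply: (-2, 5) -> (-5, -2)
(-5, -2)


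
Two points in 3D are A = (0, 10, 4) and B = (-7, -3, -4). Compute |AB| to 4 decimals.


3D distance between two points
P1 = (0, 10, 4), P2 = (-7, -3, -4)
Formula: d = sqrt((x2-x1)^2 + (y2-y1)^2 + (z2-z1)^2)
dx = -7 - 0 = -7
dy = -3 - 10 = -13
dz = -4 - 4 = -8
dx^2 + dy^2 + dz^2 = 49 + 169 + 64 = 282
d = sqrt(282)
d = 16.7929
16.7929 units


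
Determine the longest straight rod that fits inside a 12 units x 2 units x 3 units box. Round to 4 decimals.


Shape: rectangular box (space diagonal)
l = 12 units, w = 2 units, h = 3 units
Visualize: the diagonal of the base, then a right triangle with that diagonal and the height.
Formula: d = sqrt(l^2 + w^2 + h^2)
l^2 + w^2 + h^2 = 144 + 4 + 9 = 157
d = sqrt(157)
d = 12.53
12.53 units


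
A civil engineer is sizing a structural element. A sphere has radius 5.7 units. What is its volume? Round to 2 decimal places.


Shape: sphere
Radius r = 5.7 units
Formula: V = (4/3) * pi * r^3
r^3 = 185.193
(4/3) * 185.193 = 246.924
V = 246.924 * pi
V = 775.73
775.73 units^3


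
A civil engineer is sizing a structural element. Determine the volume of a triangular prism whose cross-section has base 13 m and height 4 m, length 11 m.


Shape: triangular prism
Triangle base = 13 m, triangle height = 4 m, prism length L = 11 m
Formula: V = (1/2 * b * h_tri) * L
Cross-section area = 0.5 * 13 * 4 = 26
V = 26 * 11
V = 286
286 m^3


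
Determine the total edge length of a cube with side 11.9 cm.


Shape: cube
Side s = 11.9 cm
A cube has 12 edges, all equal.
Formula: total edge length = 12 * s
Total = 12 * 11.9
Total = 142.8
142.8 cm


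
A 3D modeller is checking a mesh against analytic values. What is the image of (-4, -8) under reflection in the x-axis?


Transformation: reflection
Original point: (-4, -8)
Rule for reflection over the x-axis: (x, y) -> (x, -y)
Apply: (-4, -8) -> (-4, 8)
(-4, 8)


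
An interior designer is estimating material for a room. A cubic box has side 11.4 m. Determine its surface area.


Shape: cube
Side s = 11.4 m
A cube has 6 square faces.
Formula: SA = 6 * s^2
s^2 = 129.96
SA = 6 * 129.96
SA = 779.76
779.76 m^2


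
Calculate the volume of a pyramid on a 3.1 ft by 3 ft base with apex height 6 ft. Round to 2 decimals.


Shape: rectangular pyramid
Base: 3.1 ft x 3 ft, Height h = 6 ft
Formula: V = (1/3) * base_area * h
base_area = 3.1 * 3 = 9.3
base_area * h = 9.3 * 6 = 55.8
V = 55.8 / 3
V = 18.6
18.6 ft^3


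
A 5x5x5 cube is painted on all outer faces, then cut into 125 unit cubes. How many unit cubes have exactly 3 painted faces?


Large cube: 5 x 5 x 5, cut into unit cubes.
Cubes with 3 painted faces are at the corners. A cube always has 8 corners.
Count = 8
8 unit cubes


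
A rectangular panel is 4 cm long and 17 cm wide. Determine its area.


Shape: rectangle
Length l = 4 cm, Width w = 17 cm
Formula: A = l * w
A = 4 * 17
A = 68
68 cm^2


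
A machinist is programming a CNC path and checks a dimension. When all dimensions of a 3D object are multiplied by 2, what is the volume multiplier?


Linear scale factor k = 2
Rule: under a linear scaling by k, volumes scale by k^3.
k^3 = 2 * 2 * 2
k^3 = 4 * 2
k^3 = 8
Volume scales by a factor of 8.
8 (dimensionless)


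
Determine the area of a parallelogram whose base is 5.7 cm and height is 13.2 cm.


Shape: parallelogram
Base b = 5.7 cm, Height h = 13.2 cm
Formula: A = b * h
A = 5.7 * 13.2
A = 75.24
75.24 cm^2


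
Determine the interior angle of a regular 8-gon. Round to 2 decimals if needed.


Shape: regular octagon (8 sides)
Formula: interior angle = (n - 2) * 180 / n
(n - 2) = 6
(n - 2) * 180 = 1080
angle = 1080 / 8
angle = 135
135 degrees


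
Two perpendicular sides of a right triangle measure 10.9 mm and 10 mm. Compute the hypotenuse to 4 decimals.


Shape: right triangle
Legs a = 10.9 mm, b = 10 mm
Formula: c = sqrt(a^2 + b^2)
a^2 = 118.81, b^2 = 100
a^2 + b^2 = 218.81
c = sqrt(218.81)
c = 14.7922
14.7922 mm


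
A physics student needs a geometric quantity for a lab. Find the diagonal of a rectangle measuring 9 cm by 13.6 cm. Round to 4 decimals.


Shape: rectangle (diagonal via Pythagoras)
Sides: 9 cm and 13.6 cm
Formula: d = sqrt(l^2 + w^2)
l^2 = 81, w^2 = 184.96
l^2 + w^2 = 265.96
d = sqrt(265.96)
d = 16.3083
16.3083 cm


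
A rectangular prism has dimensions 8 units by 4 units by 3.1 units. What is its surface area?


Shape: rectangular prism
l = 8 units, w = 4 units, h = 3.1 units
Formula: SA = 2(lw + lh + wh)
lw = 32, lh = 24.8, wh = 12.4
lw + lh + wh = 69.2
SA = 2 * 69.2
SA = 138.4
138.4 units^2


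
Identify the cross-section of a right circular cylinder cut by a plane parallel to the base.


Solid: right circular cylinder
Cutting plane: parallel to the base
Visualize the intersection of the plane with the solid's surface.
The boundary of the cut region is a circle.
circle


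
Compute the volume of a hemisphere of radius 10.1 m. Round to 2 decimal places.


Shape: hemisphere (half of a sphere)
Radius r = 10.1 m
Formula: V = (1/2) * (4/3) * pi * r^3 = (2/3) * pi * r^3
r^3 = 1030.301
(2/3) * 1030.301 = 686.867333
V = 686.867333 * pi
V = 2157.86
2157.86 m^3


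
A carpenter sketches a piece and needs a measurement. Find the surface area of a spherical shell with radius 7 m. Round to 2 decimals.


Shape: sphere
Radius r = 7 m
Formula: SA = 4 * pi * r^2
r^2 = 49
SA = 4 * pi * 49
SA = 196 * pi
SA = 615.75
615.75 m^2


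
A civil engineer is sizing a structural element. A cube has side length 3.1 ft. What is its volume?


Shape: cube
Side s = 3.1 ft
Formula: V = s^3
V = 3.1 * 3.1 * 3.1
V = 9.61 * 3.1
V = 29.791
29.791 ft^3


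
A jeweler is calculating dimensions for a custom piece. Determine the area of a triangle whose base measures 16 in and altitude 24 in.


Shape: triangle
Base b = 16 in, Height h = 24 in
Formula: A = (1/2) * b * h
A = 0.5 * 16 * 24
A = 0.5 * 384
A = 192
192 in^2


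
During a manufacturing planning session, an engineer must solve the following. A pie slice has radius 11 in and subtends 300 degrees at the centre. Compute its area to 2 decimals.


Shape: circular sector
Radius r = 11 in, Angle = 300 degrees
Formula: A = (angle/360) * pi * r^2
r^2 = 121
Fraction of circle = 300/360
A = (300/360) * pi * 121
A = 100.833333 * pi
A = 316.78
316.78 in^2


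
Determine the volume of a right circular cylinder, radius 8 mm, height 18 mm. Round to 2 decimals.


Shape: cylinder
Radius r = 8 mm, Height h = 18 mm
Formula: V = pi * r^2 * h
r^2 = 64
V = pi * 64 * 18
V = 1152 * pi
V = 3619.11
3619.11 mm^3


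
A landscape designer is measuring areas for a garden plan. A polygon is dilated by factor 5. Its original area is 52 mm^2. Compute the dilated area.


Linear scale factor k = 5
Original area = 52 mm^2
Rule: under a linear scaling by k, areas scale by k^2.
k^2 = 5^2 = 25
New area = 52 * 25
New area = 1300
1300 mm^2


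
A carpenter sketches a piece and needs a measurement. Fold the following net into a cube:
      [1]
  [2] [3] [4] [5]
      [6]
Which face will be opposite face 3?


Net: cross layout. Take square 3 as the base (bottom).
Fold the four squares in the horizontal row up around 3: 2 -> left, 4 -> right, 5 wraps to the top.
Fold 1 and 6 up from 3: 1 -> back, 6 -> front.
Opposite pairs are therefore: (1, 6), (2, 4), (3, 5).
Face 3 is opposite face 5.
face 5


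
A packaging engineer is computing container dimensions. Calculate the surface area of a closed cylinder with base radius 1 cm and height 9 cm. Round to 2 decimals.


Shape: closed cylinder
Radius r = 1 cm, Height h = 9 cm
Formula: SA = 2*pi*r^2 + 2*pi*r*h = 2*pi*r*(r + h)
r + h = 10
2 * r * (r + h) = 2 * 1 * 10 = 20
SA = 20 * pi
SA = 62.83
62.83 cm^2


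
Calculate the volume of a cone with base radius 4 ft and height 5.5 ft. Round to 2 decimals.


Shape: cone
Radius r = 4 ft, Height h = 5.5 ft
Formula: V = (1/3) * pi * r^2 * h
r^2 = 16
pi * r^2 * h = pi * 16 * 5.5 = 88 * pi
V = 88 * pi / 3
V = 92.15
92.15 ft^3


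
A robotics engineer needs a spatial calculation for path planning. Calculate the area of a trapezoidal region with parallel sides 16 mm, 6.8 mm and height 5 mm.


Shape: trapezoid
Parallel sides a = 16 mm, b = 6.8 mm; Height h = 5 mm
Formula: A = (a + b) * h / 2
a + b = 16 + 6.8 = 22.8
A = 22.8 * 5 / 2
A = 114 / 2
A = 57
57 mm^2


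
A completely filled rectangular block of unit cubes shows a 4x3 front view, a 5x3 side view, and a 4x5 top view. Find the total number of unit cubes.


Orthographic views of a solid rectangular block:
Front view 4 x 3 -> length = 4, height = 3
Side view 5 x 3 -> width = 5, height = 3 (consistent)
Top view 4 x 5 -> confirms length = 4, width = 5
The block is 4 x 5 x 3.
Total unit cubes = 4 * 5 * 3 = 60
60 unit cubes


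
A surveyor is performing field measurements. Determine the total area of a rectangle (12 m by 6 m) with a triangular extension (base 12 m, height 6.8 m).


Composite shape: rectangle + triangle
Rectangle area = 12 * 6 = 72
Triangle area = 0.5 * 12 * 6.8 = 40.8
Total = 72 + 40.8
Total = 112.8
112.8 m^2


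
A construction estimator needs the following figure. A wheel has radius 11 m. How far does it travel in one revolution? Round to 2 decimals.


Shape: circle
Radius r = 11 m
Formula: C = 2 * pi * r
C = 2 * pi * 11
C = 22 * pi
C = 69.12
69.12 m


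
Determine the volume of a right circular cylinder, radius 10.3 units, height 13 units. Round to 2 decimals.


Shape: cylinder
Radius r = 10.3 units, Height h = 13 units
Formula: V = pi * r^2 * h
r^2 = 106.09
V = pi * 106.09 * 13
V = 1379.17 * pi
V = 4332.79
4332.79 units^3


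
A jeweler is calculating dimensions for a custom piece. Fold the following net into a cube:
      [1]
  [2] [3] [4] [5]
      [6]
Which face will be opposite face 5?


Net: cross layout. Take square 3 as the base (bottom).
Fold the four squares in the horizontal row up around 3: 2 -> left, 4 -> right, 5 wraps to the top.
Fold 1 and 6 up from 3: 1 -> back, 6 -> front.
Opposite pairs are therefore: (1, 6), (2, 4), (3, 5).
Face 5 is opposite face 3.
face 3


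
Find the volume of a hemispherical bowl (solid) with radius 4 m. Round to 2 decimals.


Shape: hemisphere (half of a sphere)
Radius r = 4 m
Formula: V = (1/2) * (4/3) * pi * r^3 = (2/3) * pi * r^3
r^3 = 64
(2/3) * 64 = 42.666667
V = 42.666667 * pi
V = 134.04
134.04 m^3


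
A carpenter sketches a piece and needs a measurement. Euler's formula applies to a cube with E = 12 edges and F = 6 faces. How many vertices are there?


Polyhedron: cube
Euler's formula for convex polyhedra: V - E + F = 2
Given: E = 12 edges and F = 6 faces
Solve for V:
V = 2 + E - F = 2 + 12 - 6 = 8
8 vertices


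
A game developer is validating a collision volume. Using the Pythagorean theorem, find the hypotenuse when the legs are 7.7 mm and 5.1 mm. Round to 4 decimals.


Shape: right triangle
Legs a = 7.7 mm, b = 5.1 mm
Formula: c = sqrt(a^2 + b^2)
a^2 = 59.29, b^2 = 26.01
a^2 + b^2 = 85.3
c = sqrt(85.3)
c = 9.2358
9.2358 mm


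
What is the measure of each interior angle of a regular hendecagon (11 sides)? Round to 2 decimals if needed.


Shape: regular hendecagon (11 sides)
Formula: interior angle = (n - 2) * 180 / n
(n - 2) = 9
(n - 2) * 180 = 1620
angle = 1620 / 11
angle = 147.27
147.27 degrees


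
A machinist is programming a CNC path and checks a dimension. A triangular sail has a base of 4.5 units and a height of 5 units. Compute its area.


Shape: triangle
Base b = 4.5 units, Height h = 5 units
Formula: A = (1/2) * b * h
A = 0.5 * 4.5 * 5
A = 0.5 * 22.5
A = 11.25
11.25 units^2


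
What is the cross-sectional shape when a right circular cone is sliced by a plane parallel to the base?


Solid: right circular cone
Cutting plane: parallel to the base
Visualize the intersection of the plane with the solid's surface.
The boundary of the cut region is a circle.
circle


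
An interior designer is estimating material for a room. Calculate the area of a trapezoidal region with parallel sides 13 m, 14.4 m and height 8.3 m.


Shape: trapezoid
Parallel sides a = 13 m, b = 14.4 m; Height h = 8.3 m
Formula: A = (a + b) * h / 2
a + b = 13 + 14.4 = 27.4
A = 27.4 * 8.3 / 2
A = 227.42 / 2
A = 113.71
113.71 m^2


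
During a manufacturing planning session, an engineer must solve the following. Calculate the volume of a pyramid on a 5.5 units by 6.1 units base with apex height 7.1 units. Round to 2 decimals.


Shape: rectangular pyramid
Base: 5.5 units x 6.1 units, Height h = 7.1 units
Formula: V = (1/3) * base_area * h
base_area = 5.5 * 6.1 = 33.55
base_area * h = 33.55 * 7.1 = 238.205
V = 238.205 / 3
V = 79.4
79.4 units^3


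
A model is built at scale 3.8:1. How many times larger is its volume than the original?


Linear scale factor k = 3.8
Rule: under a linear scaling by k, volumes scale by k^3.
k^3 = 3.8 * 3.8 * 3.8
k^3 = 14.44 * 3.8
k^3 = 54.872
Volume scales by a factor of 54.872.
54.872 (dimensionless)


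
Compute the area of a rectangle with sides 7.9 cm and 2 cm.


Shape: rectangle
Length l = 7.9 cm, Width w = 2 cm
Formula: A = l * w
A = 7.9 * 2
A = 15.8
15.8 cm^2


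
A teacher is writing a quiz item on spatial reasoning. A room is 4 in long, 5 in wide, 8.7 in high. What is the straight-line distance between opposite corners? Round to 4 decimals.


Shape: rectangular box (space diagonal)
l = 4 in, w = 5 in, h = 8.7 in
Visualize: the diagonal of the base, then a right triangle with that diagonal and the height.
Formula: d = sqrt(l^2 + w^2 + h^2)
l^2 + w^2 + h^2 = 16 + 25 + 75.69 = 116.69
d = sqrt(116.69)
d = 10.8023
10.8023 in


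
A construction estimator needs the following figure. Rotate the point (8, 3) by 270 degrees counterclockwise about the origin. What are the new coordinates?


Transformation: rotation about the origin
Original point: (8, 3)
Rule for 270 deg counterclockwise: (x, y) -> (y, -x)
Apply: (8, 3) -> (3, -8)
(3, -8)


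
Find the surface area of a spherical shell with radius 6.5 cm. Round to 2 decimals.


Shape: sphere
Radius r = 6.5 cm
Formula: SA = 4 * pi * r^2
r^2 = 42.25
SA = 4 * pi * 42.25
SA = 169 * pi
SA = 530.93
530.93 cm^2


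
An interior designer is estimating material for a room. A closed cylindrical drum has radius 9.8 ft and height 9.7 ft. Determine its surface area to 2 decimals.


Shape: closed cylinder
Radius r = 9.8 ft, Height h = 9.7 ft
Formula: SA = 2*pi*r^2 + 2*pi*r*h = 2*pi*r*(r + h)
r + h = 19.5
2 * r * (r + h) = 2 * 9.8 * 19.5 = 382.2
SA = 382.2 * pi
SA = 1200.72
1200.72 ft^2


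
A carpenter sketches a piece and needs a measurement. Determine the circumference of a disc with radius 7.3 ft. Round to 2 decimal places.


Shape: circle
Radius r = 7.3 ft
Formula: C = 2 * pi * r
C = 2 * pi * 7.3
C = 14.6 * pi
C = 45.87
45.87 ft


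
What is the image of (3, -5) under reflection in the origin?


Transformation: reflection
Original point: (3, -5)
Rule for reflection through the origin: (x, y) -> (-x, -y)
Apply: (3, -5) -> (-3, 5)
(-3, 5)


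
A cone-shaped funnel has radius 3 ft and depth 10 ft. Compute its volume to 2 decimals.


Shape: cone
Radius r = 3 ft, Height h = 10 ft
Formula: V = (1/3) * pi * r^2 * h
r^2 = 9
pi * r^2 * h = pi * 9 * 10 = 90 * pi
V = 90 * pi / 3
V = 94.25
94.25 ft^3


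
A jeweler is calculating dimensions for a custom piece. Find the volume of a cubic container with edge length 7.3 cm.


Shape: cube
Side s = 7.3 cm
Formula: V = s^3
V = 7.3 * 7.3 * 7.3
V = 53.29 * 7.3
V = 389.017
389.017 cm^3


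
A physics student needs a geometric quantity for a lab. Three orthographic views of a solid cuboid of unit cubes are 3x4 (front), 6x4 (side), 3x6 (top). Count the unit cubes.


Orthographic views of a solid rectangular block:
Front view 3 x 4 -> length = 3, height = 4
Side view 6 x 4 -> width = 6, height = 4 (consistent)
Top view 3 x 6 -> confirms length = 3, width = 6
The block is 3 x 6 x 4.
Total unit cubes = 3 * 6 * 4 = 72
72 unit cubes


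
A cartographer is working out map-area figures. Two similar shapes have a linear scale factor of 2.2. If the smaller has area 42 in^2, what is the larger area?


Linear scale factor k = 2.2
Original area = 42 in^2
Rule: under a linear scaling by k, areas scale by k^2.
k^2 = 2.2^2 = 4.84
New area = 42 * 4.84
New area = 203.28
203.28 in^2


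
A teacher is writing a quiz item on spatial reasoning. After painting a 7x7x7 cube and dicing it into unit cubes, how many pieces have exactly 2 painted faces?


Large cube: 7 x 7 x 7, cut into unit cubes.
n = 7, so n - 2 = 5
Cubes with 2 painted faces lie along the edges, excluding corners.
A cube has 12 edges; each contributes (n - 2) = 5 such cubes.
Count = 12 * 5 = 60
60 unit cubes


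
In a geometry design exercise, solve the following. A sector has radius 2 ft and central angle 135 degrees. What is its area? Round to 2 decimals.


Shape: circular sector
Radius r = 2 ft, Angle = 135 degrees
Formula: A = (angle/360) * pi * r^2
r^2 = 4
Fraction of circle = 135/360
A = (135/360) * pi * 4
A = 1.5 * pi
A = 4.71
4.71 ft^2


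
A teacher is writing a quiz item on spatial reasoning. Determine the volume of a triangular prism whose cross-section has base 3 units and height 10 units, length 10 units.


Shape: triangular prism
Triangle base = 3 units, triangle height = 10 units, prism length L = 10 units
Formula: V = (1/2 * b * h_tri) * L
Cross-section area = 0.5 * 3 * 10 = 15
V = 15 * 10
V = 150
150 units^3


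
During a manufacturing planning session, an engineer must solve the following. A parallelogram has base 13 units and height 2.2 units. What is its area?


Shape: parallelogram
Base b = 13 units, Height h = 2.2 units
Formula: A = b * h
A = 13 * 2.2
A = 28.6
28.6 units^2


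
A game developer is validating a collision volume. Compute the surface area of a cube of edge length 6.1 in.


Shape: cube
Side s = 6.1 in
A cube has 6 square faces.
Formula: SA = 6 * s^2
s^2 = 37.21
SA = 6 * 37.21
SA = 223.26
223.26 in^2


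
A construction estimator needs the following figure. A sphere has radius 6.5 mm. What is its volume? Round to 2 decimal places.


Shape: sphere
Radius r = 6.5 mm
Formula: V = (4/3) * pi * r^3
r^3 = 274.625
(4/3) * 274.625 = 366.166667
V = 366.166667 * pi
V = 1150.35
1150.35 mm^3


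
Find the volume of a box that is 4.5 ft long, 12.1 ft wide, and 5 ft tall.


Shape: rectangular prism
l = 4.5 ft, w = 12.1 ft, h = 5 ft
Formula: V = l * w * h
V = 4.5 * 12.1 * 5
V = 54.45 * 5
V = 272.25
272.25 ft^3


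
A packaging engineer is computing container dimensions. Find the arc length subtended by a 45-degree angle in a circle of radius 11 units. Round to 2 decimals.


Shape: circular arc
Radius r = 11 units, Angle = 45 degrees
Formula: L = (angle/360) * 2 * pi * r
2 * pi * r = 22 * pi
L = (45/360) * 22 * pi
L = 2.75 * pi
L = 8.64
8.64 units


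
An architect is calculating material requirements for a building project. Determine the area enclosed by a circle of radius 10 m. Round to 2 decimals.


Shape: circle
Radius r = 10 m
Formula: A = pi * r^2
r^2 = 10^2 = 100
A = pi * 100
A = 314.16
314.16 m^2


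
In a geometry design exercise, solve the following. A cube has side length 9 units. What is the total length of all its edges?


Shape: cube
Side s = 9 units
A cube has 12 edges, all equal.
Formula: total edge length = 12 * s
Total = 12 * 9
Total = 108
108 units


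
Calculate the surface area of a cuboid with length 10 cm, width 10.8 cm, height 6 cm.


Shape: rectangular prism
l = 10 cm, w = 10.8 cm, h = 6 cm
Formula: SA = 2(lw + lh + wh)
lw = 108, lh = 60, wh = 64.8
lw + lh + wh = 232.8
SA = 2 * 232.8
SA = 465.6
465.6 cm^2


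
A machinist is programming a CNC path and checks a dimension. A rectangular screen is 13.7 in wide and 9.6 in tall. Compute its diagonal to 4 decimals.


Shape: rectangle (diagonal via Pythagoras)
Sides: 13.7 in and 9.6 in
Formula: d = sqrt(l^2 + w^2)
l^2 = 187.69, w^2 = 92.16
l^2 + w^2 = 279.85
d = sqrt(279.85)
d = 16.7287
16.7287 in


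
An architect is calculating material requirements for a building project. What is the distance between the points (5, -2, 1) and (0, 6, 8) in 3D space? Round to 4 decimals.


3D distance between two points
P1 = (5, -2, 1), P2 = (0, 6, 8)
Formula: d = sqrt((x2-x1)^2 + (y2-y1)^2 + (z2-z1)^2)
dx = 0 - 5 = -5
dy = 6 - -2 = 8
dz = 8 - 1 = 7
dx^2 + dy^2 + dz^2 = 25 + 64 + 49 = 138
d = sqrt(138)
d = 11.7473
11.7473 units


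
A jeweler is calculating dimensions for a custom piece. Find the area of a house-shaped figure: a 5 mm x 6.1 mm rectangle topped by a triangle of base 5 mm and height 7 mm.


Composite shape: rectangle + triangle
Rectangle area = 5 * 6.1 = 30.5
Triangle area = 0.5 * 5 * 7 = 17.5
Total = 30.5 + 17.5
Total = 48
48 mm^2


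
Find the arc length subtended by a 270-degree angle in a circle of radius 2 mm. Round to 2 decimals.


Shape: circular arc
Radius r = 2 mm, Angle = 270 degrees
Formula: L = (angle/360) * 2 * pi * r
2 * pi * r = 4 * pi
L = (270/360) * 4 * pi
L = 3 * pi
L = 9.42
9.42 mm


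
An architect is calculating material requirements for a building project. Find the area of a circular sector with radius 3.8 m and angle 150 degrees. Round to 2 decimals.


Shape: circular sector
Radius r = 3.8 m, Angle = 150 degrees
Formula: A = (angle/360) * pi * r^2
r^2 = 14.44
Fraction of circle = 150/360
A = (150/360) * pi * 14.44
A = 6.016667 * pi
A = 18.9
18.9 m^2


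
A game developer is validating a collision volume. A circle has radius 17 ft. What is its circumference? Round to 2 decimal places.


Shape: circle
Radius r = 17 ft
Formula: C = 2 * pi * r
C = 2 * pi * 17
C = 34 * pi
C = 106.81
106.81 ft


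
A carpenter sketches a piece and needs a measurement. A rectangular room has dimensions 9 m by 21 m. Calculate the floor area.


Shape: rectangle
Length l = 9 m, Width w = 21 m
Formula: A = l * w
A = 9 * 21
A = 189
189 m^2


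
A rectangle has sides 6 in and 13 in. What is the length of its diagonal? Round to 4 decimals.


Shape: rectangle (diagonal via Pythagoras)
Sides: 6 in and 13 in
Formula: d = sqrt(l^2 + w^2)
l^2 = 36, w^2 = 169
l^2 + w^2 = 205
d = sqrt(205)
d = 14.3178
14.3178 in


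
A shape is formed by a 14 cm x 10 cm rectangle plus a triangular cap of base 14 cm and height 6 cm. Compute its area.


Composite shape: rectangle + triangle
Rectangle area = 14 * 10 = 140
Triangle area = 0.5 * 14 * 6 = 42
Total = 140 + 42
Total = 182
182 cm^2


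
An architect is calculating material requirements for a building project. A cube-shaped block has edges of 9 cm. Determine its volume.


Shape: cube
Side s = 9 cm
Formula: V = s^3
V = 9 * 9 * 9
V = 81 * 9
V = 729
729 cm^3


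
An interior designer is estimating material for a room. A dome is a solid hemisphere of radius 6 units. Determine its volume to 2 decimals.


Shape: hemisphere (half of a sphere)
Radius r = 6 units
Formula: V = (1/2) * (4/3) * pi * r^3 = (2/3) * pi * r^3
r^3 = 216
(2/3) * 216 = 144
V = 144 * pi
V = 452.39
452.39 units^3


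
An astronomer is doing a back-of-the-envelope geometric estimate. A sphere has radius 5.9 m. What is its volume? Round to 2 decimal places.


Shape: sphere
Radius r = 5.9 m
Formula: V = (4/3) * pi * r^3
r^3 = 205.379
(4/3) * 205.379 = 273.838667
V = 273.838667 * pi
V = 860.29
860.29 m^3


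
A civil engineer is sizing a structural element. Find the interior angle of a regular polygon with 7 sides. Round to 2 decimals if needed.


Shape: regular heptagon (7 sides)
Formula: interior angle = (n - 2) * 180 / n
(n - 2) = 5
(n - 2) * 180 = 900
angle = 900 / 7
angle = 128.57
128.57 degrees


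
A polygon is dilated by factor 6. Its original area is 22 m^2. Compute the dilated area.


Linear scale factor k = 6
Original area = 22 m^2
Rule: under a linear scaling by k, areas scale by k^2.
k^2 = 6^2 = 36
New area = 22 * 36
New area = 792
792 m^2


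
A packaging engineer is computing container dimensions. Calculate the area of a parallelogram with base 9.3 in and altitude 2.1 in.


Shape: parallelogram
Base b = 9.3 in, Height h = 2.1 in
Formula: A = b * h
A = 9.3 * 2.1
A = 19.53
19.53 in^2


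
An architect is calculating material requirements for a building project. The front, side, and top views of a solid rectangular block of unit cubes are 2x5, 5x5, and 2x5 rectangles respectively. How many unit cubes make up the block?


Orthographic views of a solid rectangular block:
Front view 2 x 5 -> length = 2, height = 5
Side view 5 x 5 -> width = 5, height = 5 (consistent)
Top view 2 x 5 -> confirms length = 2, width = 5
The block is 2 x 5 x 5.
Total unit cubes = 2 * 5 * 5 = 50
50 unit cubes


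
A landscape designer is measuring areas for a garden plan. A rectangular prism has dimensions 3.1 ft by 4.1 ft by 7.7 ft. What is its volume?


Shape: rectangular prism
l = 3.1 ft, w = 4.1 ft, h = 7.7 ft
Formula: V = l * w * h
V = 3.1 * 4.1 * 7.7
V = 12.71 * 7.7
V = 97.867
97.867 ft^3


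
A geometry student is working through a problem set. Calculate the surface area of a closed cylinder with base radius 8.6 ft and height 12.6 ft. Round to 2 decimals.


Shape: closed cylinder
Radius r = 8.6 ft, Height h = 12.6 ft
Formula: SA = 2*pi*r^2 + 2*pi*r*h = 2*pi*r*(r + h)
r + h = 21.2
2 * r * (r + h) = 2 * 8.6 * 21.2 = 364.64
SA = 364.64 * pi
SA = 1145.55
1145.55 ft^2


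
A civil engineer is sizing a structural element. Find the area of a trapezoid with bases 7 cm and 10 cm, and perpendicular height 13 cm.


Shape: trapezoid
Parallel sides a = 7 cm, b = 10 cm; Height h = 13 cm
Formula: A = (a + b) * h / 2
a + b = 7 + 10 = 17
A = 17 * 13 / 2
A = 221 / 2
A = 110.5
110.5 cm^2


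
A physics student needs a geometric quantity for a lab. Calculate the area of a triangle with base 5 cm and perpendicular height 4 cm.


Shape: triangle
Base b = 5 cm, Height h = 4 cm
Formula: A = (1/2) * b * h
A = 0.5 * 5 * 4
A = 0.5 * 20
A = 10
10 cm^2


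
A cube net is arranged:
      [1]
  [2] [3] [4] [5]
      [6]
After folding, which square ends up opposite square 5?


Net: cross layout. Take square 3 as the base (bottom).
Fold the four squares in the horizontal row up around 3: 2 -> left, 4 -> right, 5 wraps to the top.
Fold 1 and 6 up from 3: 1 -> back, 6 -> front.
Opposite pairs are therefore: (1, 6), (2, 4), (3, 5).
Face 5 is opposite face 3.
face 3


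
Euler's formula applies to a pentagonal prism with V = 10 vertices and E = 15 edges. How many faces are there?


Polyhedron: pentagonal prism
Euler's formula for convex polyhedra: V - E + F = 2
Given: V = 10 vertices and E = 15 edges
Solve for F:
F = 2 + E - V = 2 + 15 - 10 = 7
7 faces


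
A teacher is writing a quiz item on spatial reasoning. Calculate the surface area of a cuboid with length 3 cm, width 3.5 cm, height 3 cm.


Shape: rectangular prism
l = 3 cm, w = 3.5 cm, h = 3 cm
Formula: SA = 2(lw + lh + wh)
lw = 10.5, lh = 9, wh = 10.5
lw + lh + wh = 30
SA = 2 * 30
SA = 60
60 cm^2


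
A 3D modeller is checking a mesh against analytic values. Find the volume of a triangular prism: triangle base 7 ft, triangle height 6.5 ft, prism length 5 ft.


Shape: triangular prism
Triangle base = 7 ft, triangle height = 6.5 ft, prism length L = 5 ft
Formula: V = (1/2 * b * h_tri) * L
Cross-section area = 0.5 * 7 * 6.5 = 22.75
V = 22.75 * 5
V = 113.75
113.75 ft^3


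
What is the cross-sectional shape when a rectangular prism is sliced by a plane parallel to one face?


Solid: rectangular prism
Cutting plane: parallel to one face
Visualize the intersection of the plane with the solid's surface.
The boundary of the cut region is a rectangle.
rectangle
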